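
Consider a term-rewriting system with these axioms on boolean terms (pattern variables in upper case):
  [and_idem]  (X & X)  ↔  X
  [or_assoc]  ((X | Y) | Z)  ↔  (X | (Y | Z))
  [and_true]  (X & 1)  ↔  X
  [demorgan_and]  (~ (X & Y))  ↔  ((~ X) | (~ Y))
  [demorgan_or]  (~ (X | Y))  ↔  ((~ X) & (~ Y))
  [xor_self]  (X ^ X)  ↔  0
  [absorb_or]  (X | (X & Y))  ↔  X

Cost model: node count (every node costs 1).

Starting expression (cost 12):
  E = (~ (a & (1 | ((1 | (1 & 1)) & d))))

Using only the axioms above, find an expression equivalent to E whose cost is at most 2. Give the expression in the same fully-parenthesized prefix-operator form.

1. [absorb_or →] (1 | (1 & 1))  →  1;  E = (~ (a & (1 | (1 & d))))
2. [absorb_or →] (1 | (1 & d))  →  1;  E = (~ (a & 1))
3. [and_true →] (a & 1)  →  a;  cost 2 ≤ 2, done

(~ a)   [cost 2]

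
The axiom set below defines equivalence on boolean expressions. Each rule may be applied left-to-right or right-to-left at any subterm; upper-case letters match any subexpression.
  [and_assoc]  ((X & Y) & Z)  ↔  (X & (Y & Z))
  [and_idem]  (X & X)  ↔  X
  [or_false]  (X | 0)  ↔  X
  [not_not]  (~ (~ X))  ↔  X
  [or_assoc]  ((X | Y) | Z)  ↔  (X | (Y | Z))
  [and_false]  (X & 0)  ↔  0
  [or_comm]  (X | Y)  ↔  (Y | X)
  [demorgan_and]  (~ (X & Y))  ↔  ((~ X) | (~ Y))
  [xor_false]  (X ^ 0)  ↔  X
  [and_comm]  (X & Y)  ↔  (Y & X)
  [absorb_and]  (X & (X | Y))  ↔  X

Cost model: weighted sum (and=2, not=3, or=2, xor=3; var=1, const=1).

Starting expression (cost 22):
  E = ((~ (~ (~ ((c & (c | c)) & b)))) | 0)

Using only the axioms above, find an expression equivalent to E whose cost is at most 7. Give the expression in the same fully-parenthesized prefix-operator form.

(1) (~ (~ (~ ((c & (c | c)) & b))))  =[not_not →]=  (~ ((c & (c | c)) & b))    ⊢ ((~ ((c & (c | c)) & b)) | 0)
(2) (c & (c | c))  =[absorb_and →]=  c    ⊢ ((~ (c & b)) | 0)
(3) ((~ (c & b)) | 0)  =[or_false →]=  (~ (c & b))    ⊢ cost 7, within 7

(~ (c & b))   [cost 7]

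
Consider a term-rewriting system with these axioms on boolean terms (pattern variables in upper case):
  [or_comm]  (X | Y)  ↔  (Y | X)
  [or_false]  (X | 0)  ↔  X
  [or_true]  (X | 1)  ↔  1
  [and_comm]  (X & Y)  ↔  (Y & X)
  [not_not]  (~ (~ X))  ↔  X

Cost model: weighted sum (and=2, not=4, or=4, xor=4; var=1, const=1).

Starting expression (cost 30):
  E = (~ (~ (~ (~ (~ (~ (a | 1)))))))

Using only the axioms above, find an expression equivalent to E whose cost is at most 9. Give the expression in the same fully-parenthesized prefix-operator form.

(~ (~ 1))   [cost 9]

(1) (~ (~ (~ (~ (~ (~ (a | 1)))))))  =[not_not →]=  (~ (~ (~ (~ (a | 1)))))
(2) (a | 1)  =[or_true →]=  1    ⊢ (~ (~ (~ (~ 1))))
(3) (~ (~ (~ (~ 1))))  =[not_not →]=  (~ (~ 1))    ⊢ cost 9, within 9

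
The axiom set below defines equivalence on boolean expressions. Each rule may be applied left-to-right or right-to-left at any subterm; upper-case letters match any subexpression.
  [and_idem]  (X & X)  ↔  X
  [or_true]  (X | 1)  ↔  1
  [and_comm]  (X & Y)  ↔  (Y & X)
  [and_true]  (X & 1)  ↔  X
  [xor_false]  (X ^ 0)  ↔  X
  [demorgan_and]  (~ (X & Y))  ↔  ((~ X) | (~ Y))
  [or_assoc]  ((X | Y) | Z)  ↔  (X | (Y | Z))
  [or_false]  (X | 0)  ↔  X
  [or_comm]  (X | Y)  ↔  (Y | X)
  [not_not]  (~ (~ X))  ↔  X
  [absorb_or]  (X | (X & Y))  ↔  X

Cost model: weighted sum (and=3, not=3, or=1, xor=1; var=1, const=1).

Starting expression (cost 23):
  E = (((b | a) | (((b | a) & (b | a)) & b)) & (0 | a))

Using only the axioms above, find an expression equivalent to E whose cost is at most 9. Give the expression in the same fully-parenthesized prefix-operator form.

(1) ((b | a) & (b | a))  =[and_idem →]=  (b | a)    ⊢ (((b | a) | ((b | a) & b)) & (0 | a))
(2) ((b | a) | ((b | a) & b))  =[absorb_or →]=  (b | a)    ⊢ cost 9, within 9

((b | a) & (0 | a))   [cost 9]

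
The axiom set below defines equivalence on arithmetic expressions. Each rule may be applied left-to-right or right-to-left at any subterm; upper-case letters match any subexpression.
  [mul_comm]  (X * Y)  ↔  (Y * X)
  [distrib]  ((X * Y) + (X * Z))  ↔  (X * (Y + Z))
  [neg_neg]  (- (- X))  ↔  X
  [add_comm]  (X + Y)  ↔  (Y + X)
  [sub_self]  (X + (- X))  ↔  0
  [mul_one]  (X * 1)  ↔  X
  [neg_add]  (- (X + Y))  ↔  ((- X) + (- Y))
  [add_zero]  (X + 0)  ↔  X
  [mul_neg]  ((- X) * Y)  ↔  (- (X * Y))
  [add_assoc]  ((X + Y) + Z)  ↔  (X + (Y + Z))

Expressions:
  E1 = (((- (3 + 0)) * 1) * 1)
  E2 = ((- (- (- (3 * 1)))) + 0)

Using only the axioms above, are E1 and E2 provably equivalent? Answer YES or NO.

1. [mul_one →] ((- (3 + 0)) * 1)  →  (- (3 + 0));  E1 = ((- (3 + 0)) * 1)
2. [mul_one →] ((- (3 + 0)) * 1)  →  (- (3 + 0))
3. [add_zero →] (3 + 0)  →  3;  E1 = (- 3)
4. [add_zero ←] (- 3)  →  ((- 3) + 0)
5. [neg_neg ←] 3  →  (- (- 3));  E1 = ((- (- (- 3))) + 0)
6. [mul_one ←] 3  →  (3 * 1);  this is E2

YES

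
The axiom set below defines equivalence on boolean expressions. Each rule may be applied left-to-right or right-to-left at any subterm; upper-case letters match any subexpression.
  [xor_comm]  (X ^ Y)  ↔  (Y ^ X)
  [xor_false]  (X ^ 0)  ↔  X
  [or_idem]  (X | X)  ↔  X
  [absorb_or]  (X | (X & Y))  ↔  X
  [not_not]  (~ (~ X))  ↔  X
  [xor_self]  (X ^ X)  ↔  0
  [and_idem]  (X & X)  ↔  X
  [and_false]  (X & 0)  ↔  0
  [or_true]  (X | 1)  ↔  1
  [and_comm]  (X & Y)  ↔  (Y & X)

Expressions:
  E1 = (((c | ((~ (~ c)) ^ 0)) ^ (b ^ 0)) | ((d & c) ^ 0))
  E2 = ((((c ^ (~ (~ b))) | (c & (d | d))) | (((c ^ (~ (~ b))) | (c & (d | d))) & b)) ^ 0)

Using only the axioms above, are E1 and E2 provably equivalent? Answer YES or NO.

step 1: xor_false (→) rewrites ((~ (~ c)) ^ 0) into (~ (~ c)), now (((c | (~ (~ c))) ^ (b ^ 0)) | ((d & c) ^ 0))
step 2: not_not (→) rewrites (~ (~ c)) into c, now (((c | c) ^ (b ^ 0)) | ((d & c) ^ 0))
step 3: or_idem (→) rewrites (c | c) into c, now ((c ^ (b ^ 0)) | ((d & c) ^ 0))
step 4: xor_false (→) rewrites (b ^ 0) into b, now ((c ^ b) | ((d & c) ^ 0))
step 5: xor_false (→) rewrites ((d & c) ^ 0) into (d & c), now ((c ^ b) | (d & c))
step 6: and_comm (→) rewrites (d & c) into (c & d), now ((c ^ b) | (c & d))
step 7: or_idem (←) rewrites d into (d | d), now ((c ^ b) | (c & (d | d)))
step 8: not_not (←) rewrites b into (~ (~ b)), now ((c ^ (~ (~ b))) | (c & (d | d)))
step 9: xor_false (←) rewrites ((c ^ (~ (~ b))) | (c & (d | d))) into (((c ^ (~ (~ b))) | (c & (d | d))) ^ 0)
step 10: absorb_or (←) rewrites ((c ^ (~ (~ b))) | (c & (d | d))) into (((c ^ (~ (~ b))) | (c & (d | d))) | (((c ^ (~ (~ b))) | (c & (d | d))) & b)), which is E2

YES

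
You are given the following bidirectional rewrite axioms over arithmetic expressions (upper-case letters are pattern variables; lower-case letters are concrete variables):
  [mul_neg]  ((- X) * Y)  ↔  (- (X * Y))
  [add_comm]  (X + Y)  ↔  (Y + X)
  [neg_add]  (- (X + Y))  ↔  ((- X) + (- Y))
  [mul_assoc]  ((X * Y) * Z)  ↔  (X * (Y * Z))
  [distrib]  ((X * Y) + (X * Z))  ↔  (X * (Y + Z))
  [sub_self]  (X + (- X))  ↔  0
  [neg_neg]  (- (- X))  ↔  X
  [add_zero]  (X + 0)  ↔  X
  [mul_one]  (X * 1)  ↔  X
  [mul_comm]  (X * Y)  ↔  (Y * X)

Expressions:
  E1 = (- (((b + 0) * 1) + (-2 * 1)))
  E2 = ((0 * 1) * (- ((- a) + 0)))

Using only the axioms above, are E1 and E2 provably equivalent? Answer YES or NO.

The axioms are sound identities: if E1 ↔* E2 then E1 and E2 evaluate identically under any assignment.
Under a=0, b=0: E1 evaluates to 2, E2 to 0. Distinct ⇒ no rewrite sequence connects them.

NO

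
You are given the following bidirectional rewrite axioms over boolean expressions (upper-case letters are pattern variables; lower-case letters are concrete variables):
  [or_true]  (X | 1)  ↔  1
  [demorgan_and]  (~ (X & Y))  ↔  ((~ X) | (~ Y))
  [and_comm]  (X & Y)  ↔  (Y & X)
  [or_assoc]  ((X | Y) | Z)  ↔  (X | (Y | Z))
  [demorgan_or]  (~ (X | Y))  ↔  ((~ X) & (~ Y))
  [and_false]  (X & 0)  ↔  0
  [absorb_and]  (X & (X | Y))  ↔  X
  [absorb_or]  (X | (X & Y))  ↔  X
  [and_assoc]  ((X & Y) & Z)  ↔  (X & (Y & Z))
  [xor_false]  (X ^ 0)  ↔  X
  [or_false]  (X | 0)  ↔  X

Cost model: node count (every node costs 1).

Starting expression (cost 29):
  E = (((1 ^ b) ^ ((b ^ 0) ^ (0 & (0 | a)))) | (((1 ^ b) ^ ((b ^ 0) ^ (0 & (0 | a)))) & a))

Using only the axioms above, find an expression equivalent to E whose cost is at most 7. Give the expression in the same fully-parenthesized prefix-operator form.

1. [absorb_or →] (((1 ^ b) ^ ((b ^ 0) ^ (0 & (0 | a)))) | (((1 ^ b) ^ ((b ^ 0) ^ (0 & (0 | a)))) & a))  →  ((1 ^ b) ^ ((b ^ 0) ^ (0 & (0 | a))))
2. [absorb_and →] (0 & (0 | a))  →  0;  E = ((1 ^ b) ^ ((b ^ 0) ^ 0))
3. [xor_false →] ((b ^ 0) ^ 0)  →  (b ^ 0);  cost 7 ≤ 7, done

((1 ^ b) ^ (b ^ 0))   [cost 7]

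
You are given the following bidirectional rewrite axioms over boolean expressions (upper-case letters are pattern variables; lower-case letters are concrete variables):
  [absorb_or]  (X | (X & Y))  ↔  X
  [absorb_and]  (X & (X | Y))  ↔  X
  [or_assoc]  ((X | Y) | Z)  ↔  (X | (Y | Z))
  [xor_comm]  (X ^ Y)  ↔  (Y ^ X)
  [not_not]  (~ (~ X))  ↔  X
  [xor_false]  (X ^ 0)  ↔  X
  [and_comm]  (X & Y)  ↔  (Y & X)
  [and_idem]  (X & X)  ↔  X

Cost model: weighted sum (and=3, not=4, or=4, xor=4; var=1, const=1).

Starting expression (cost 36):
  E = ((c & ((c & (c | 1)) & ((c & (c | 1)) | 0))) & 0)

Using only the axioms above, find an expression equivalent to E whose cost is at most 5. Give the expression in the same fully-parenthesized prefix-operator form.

(c & 0)   [cost 5]

(1) ((c & (c | 1)) & ((c & (c | 1)) | 0))  =[absorb_and →]=  (c & (c | 1))    ⊢ ((c & (c & (c | 1))) & 0)
(2) (c & (c | 1))  =[absorb_and →]=  c    ⊢ ((c & c) & 0)
(3) (c & c)  =[and_idem →]=  c    ⊢ cost 5, within 5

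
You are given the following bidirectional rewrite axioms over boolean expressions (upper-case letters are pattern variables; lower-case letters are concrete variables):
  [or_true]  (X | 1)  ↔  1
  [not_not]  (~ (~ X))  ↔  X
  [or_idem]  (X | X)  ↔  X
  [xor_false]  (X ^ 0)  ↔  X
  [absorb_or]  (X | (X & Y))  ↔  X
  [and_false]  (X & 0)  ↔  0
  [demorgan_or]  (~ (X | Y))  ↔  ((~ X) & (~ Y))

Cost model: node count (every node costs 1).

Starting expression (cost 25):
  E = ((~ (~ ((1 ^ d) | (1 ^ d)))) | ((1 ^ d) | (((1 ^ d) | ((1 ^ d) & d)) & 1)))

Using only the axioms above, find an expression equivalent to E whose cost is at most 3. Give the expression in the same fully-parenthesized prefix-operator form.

1. [absorb_or →] ((1 ^ d) | ((1 ^ d) & d))  →  (1 ^ d);  E = ((~ (~ ((1 ^ d) | (1 ^ d)))) | ((1 ^ d) | ((1 ^ d) & 1)))
2. [not_not →] (~ (~ ((1 ^ d) | (1 ^ d))))  →  ((1 ^ d) | (1 ^ d));  E = (((1 ^ d) | (1 ^ d)) | ((1 ^ d) | ((1 ^ d) & 1)))
3. [or_idem →] ((1 ^ d) | (1 ^ d))  →  (1 ^ d);  E = ((1 ^ d) | ((1 ^ d) | ((1 ^ d) & 1)))
4. [absorb_or →] ((1 ^ d) | ((1 ^ d) & 1))  →  (1 ^ d);  E = ((1 ^ d) | (1 ^ d))
5. [or_idem →] ((1 ^ d) | (1 ^ d))  →  (1 ^ d);  cost 3 ≤ 3, done

(1 ^ d)   [cost 3]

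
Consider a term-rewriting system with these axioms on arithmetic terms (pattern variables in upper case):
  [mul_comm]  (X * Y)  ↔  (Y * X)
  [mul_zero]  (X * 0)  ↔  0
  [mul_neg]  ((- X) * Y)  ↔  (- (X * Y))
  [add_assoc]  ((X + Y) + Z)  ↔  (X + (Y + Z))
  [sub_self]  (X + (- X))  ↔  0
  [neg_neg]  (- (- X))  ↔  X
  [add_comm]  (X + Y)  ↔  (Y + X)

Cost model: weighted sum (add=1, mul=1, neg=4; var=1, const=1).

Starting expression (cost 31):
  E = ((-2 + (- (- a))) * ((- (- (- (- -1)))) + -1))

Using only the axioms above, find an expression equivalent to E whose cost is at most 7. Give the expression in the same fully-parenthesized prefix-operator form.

((a + -2) * (-1 + -1))   [cost 7]

1. [neg_neg →] (- (- (- (- -1))))  →  (- (- -1));  E = ((-2 + (- (- a))) * ((- (- -1)) + -1))
2. [add_comm →] ((- (- -1)) + -1)  →  (-1 + (- (- -1)));  E = ((-2 + (- (- a))) * (-1 + (- (- -1))))
3. [add_comm →] (-2 + (- (- a)))  →  ((- (- a)) + -2);  E = (((- (- a)) + -2) * (-1 + (- (- -1))))
4. [neg_neg →] (- (- -1))  →  -1;  E = (((- (- a)) + -2) * (-1 + -1))
5. [neg_neg →] (- (- a))  →  a;  cost 7 ≤ 7, done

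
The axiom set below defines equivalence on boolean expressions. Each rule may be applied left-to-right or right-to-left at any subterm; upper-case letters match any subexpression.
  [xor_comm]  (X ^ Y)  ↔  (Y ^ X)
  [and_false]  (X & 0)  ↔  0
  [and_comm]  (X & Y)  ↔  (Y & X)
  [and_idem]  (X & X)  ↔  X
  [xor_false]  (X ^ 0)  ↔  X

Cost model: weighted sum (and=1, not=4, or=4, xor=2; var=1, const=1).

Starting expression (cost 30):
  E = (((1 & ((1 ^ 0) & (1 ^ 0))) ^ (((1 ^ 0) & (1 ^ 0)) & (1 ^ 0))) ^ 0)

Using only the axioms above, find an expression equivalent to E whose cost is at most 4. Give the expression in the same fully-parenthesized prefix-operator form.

(1 ^ 1)   [cost 4]

1. [xor_false →] (((1 & ((1 ^ 0) & (1 ^ 0))) ^ (((1 ^ 0) & (1 ^ 0)) & (1 ^ 0))) ^ 0)  →  ((1 & ((1 ^ 0) & (1 ^ 0))) ^ (((1 ^ 0) & (1 ^ 0)) & (1 ^ 0)))
2. [and_idem →] ((1 ^ 0) & (1 ^ 0))  →  (1 ^ 0);  E = ((1 & ((1 ^ 0) & (1 ^ 0))) ^ ((1 ^ 0) & (1 ^ 0)))
3. [and_comm →] (1 & ((1 ^ 0) & (1 ^ 0)))  →  (((1 ^ 0) & (1 ^ 0)) & 1);  E = ((((1 ^ 0) & (1 ^ 0)) & 1) ^ ((1 ^ 0) & (1 ^ 0)))
4. [and_idem →] ((1 ^ 0) & (1 ^ 0))  →  (1 ^ 0);  E = ((((1 ^ 0) & (1 ^ 0)) & 1) ^ (1 ^ 0))
5. [and_idem →] ((1 ^ 0) & (1 ^ 0))  →  (1 ^ 0);  E = (((1 ^ 0) & 1) ^ (1 ^ 0))
6. [xor_false →] (1 ^ 0)  →  1;  E = ((1 & 1) ^ (1 ^ 0))
7. [xor_false →] (1 ^ 0)  →  1;  E = ((1 & 1) ^ 1)
8. [and_idem →] (1 & 1)  →  1;  cost 4 ≤ 4, done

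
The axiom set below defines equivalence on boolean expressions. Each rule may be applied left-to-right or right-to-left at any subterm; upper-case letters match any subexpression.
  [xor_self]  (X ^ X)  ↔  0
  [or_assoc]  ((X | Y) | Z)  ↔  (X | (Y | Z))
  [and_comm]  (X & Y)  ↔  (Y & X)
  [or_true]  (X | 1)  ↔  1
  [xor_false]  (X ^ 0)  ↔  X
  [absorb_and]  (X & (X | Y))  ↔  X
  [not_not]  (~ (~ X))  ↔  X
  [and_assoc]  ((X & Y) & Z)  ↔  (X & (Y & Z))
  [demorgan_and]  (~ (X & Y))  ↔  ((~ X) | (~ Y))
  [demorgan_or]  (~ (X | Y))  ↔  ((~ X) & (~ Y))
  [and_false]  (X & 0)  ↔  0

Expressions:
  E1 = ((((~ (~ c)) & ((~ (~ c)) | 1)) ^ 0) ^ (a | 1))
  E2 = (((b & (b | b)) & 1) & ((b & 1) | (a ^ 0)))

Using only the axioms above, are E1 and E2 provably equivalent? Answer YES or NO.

Every axiom is a valid identity, so a rewrite proof would force E1 and E2 to agree under every assignment.
At a=0, b=0, c=0: E1 = 1 but E2 = 0; they differ, so no derivation exists.

NO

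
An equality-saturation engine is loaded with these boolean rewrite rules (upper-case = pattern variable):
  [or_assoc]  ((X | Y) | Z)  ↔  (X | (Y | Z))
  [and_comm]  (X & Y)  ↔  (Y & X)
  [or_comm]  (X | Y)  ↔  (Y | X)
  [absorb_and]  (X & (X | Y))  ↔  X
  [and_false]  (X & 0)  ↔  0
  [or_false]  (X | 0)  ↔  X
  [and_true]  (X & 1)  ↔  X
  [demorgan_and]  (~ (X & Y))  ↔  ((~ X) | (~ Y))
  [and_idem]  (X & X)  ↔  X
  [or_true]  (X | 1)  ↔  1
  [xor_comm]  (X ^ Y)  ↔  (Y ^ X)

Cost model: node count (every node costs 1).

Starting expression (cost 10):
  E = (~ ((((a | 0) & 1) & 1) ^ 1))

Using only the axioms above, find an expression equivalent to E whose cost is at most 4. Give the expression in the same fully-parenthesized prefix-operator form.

1. [or_false →] (a | 0)  →  a;  E = (~ (((a & 1) & 1) ^ 1))
2. [and_true →] (a & 1)  →  a;  E = (~ ((a & 1) ^ 1))
3. [and_true →] (a & 1)  →  a;  cost 4 ≤ 4, done

(~ (a ^ 1))   [cost 4]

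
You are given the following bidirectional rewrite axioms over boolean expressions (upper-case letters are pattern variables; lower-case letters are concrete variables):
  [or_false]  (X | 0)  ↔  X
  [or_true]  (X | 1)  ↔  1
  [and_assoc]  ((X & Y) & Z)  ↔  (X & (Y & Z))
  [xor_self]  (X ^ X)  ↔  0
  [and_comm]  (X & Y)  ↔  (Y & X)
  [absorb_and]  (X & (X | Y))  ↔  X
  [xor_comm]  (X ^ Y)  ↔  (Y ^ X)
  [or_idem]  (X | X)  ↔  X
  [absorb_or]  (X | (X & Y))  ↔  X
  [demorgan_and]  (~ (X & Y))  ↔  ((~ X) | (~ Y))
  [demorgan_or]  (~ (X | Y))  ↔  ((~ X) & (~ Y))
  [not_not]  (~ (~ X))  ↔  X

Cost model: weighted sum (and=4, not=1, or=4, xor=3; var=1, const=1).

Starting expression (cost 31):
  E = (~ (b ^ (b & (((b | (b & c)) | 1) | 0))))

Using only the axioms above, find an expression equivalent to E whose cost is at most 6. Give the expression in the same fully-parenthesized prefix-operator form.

(~ (b ^ b))   [cost 6]

(1) (b | (b & c))  =[absorb_or →]=  b    ⊢ (~ (b ^ (b & ((b | 1) | 0))))
(2) ((b | 1) | 0)  =[or_false →]=  (b | 1)    ⊢ (~ (b ^ (b & (b | 1))))
(3) (b & (b | 1))  =[absorb_and →]=  b    ⊢ cost 6, within 6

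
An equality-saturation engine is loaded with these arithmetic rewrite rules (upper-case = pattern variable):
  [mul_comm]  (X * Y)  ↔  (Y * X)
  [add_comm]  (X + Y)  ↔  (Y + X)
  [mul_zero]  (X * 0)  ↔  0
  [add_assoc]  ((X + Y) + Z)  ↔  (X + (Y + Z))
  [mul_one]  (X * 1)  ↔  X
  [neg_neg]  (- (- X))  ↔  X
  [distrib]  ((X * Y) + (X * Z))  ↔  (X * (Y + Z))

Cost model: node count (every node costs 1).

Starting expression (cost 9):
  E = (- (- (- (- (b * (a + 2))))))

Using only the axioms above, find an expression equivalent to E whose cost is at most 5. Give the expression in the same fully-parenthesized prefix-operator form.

step 1: mul_comm (→) rewrites (b * (a + 2)) into ((a + 2) * b), now (- (- (- (- ((a + 2) * b)))))
step 2: neg_neg (→) rewrites (- (- (- ((a + 2) * b)))) into (- ((a + 2) * b)), now (- (- ((a + 2) * b)))
step 3: neg_neg (→) rewrites (- (- ((a + 2) * b))) into ((a + 2) * b), reaching cost 5 (bound 5)

((a + 2) * b)   [cost 5]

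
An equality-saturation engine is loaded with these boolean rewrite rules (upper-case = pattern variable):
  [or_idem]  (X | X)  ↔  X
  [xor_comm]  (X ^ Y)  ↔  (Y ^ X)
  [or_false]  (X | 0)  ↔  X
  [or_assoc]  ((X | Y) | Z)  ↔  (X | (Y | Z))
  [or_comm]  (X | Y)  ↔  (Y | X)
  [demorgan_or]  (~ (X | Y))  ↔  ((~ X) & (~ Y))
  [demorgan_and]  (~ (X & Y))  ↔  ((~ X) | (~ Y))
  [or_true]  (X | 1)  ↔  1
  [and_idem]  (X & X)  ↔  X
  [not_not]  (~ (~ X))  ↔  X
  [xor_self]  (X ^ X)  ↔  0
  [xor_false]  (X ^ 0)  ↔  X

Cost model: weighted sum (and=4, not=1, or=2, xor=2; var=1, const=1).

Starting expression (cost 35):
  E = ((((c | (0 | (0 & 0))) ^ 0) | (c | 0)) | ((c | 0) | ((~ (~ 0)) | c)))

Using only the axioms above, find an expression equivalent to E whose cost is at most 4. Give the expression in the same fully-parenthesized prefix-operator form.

1. [and_idem →] (0 & 0)  →  0;  E = ((((c | (0 | 0)) ^ 0) | (c | 0)) | ((c | 0) | ((~ (~ 0)) | c)))
2. [xor_false →] ((c | (0 | 0)) ^ 0)  →  (c | (0 | 0));  E = (((c | (0 | 0)) | (c | 0)) | ((c | 0) | ((~ (~ 0)) | c)))
3. [or_comm →] ((~ (~ 0)) | c)  →  (c | (~ (~ 0)));  E = (((c | (0 | 0)) | (c | 0)) | ((c | 0) | (c | (~ (~ 0)))))
4. [not_not →] (~ (~ 0))  →  0;  E = (((c | (0 | 0)) | (c | 0)) | ((c | 0) | (c | 0)))
5. [or_false →] (0 | 0)  →  0;  E = (((c | 0) | (c | 0)) | ((c | 0) | (c | 0)))
6. [or_idem →] (((c | 0) | (c | 0)) | ((c | 0) | (c | 0)))  →  ((c | 0) | (c | 0))
7. [or_idem →] ((c | 0) | (c | 0))  →  (c | 0);  cost 4 ≤ 4, done

(c | 0)   [cost 4]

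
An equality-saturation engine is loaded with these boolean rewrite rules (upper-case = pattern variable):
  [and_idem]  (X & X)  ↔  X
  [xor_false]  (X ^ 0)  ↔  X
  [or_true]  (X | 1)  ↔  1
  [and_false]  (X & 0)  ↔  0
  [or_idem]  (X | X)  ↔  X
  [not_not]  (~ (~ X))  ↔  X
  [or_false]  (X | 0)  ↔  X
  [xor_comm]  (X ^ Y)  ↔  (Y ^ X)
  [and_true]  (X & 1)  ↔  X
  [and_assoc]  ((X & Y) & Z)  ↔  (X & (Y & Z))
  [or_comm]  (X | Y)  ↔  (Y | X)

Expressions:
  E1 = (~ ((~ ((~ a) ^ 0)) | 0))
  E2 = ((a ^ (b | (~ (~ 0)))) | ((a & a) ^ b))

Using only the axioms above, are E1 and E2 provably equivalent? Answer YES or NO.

All listed rules preserve value, hence provable equivalence implies equal values everywhere; look for a separating assignment.
a=0, b=0 gives E1 ↦ 1, E2 ↦ 0; values differ ⇒ not provably equivalent.

NO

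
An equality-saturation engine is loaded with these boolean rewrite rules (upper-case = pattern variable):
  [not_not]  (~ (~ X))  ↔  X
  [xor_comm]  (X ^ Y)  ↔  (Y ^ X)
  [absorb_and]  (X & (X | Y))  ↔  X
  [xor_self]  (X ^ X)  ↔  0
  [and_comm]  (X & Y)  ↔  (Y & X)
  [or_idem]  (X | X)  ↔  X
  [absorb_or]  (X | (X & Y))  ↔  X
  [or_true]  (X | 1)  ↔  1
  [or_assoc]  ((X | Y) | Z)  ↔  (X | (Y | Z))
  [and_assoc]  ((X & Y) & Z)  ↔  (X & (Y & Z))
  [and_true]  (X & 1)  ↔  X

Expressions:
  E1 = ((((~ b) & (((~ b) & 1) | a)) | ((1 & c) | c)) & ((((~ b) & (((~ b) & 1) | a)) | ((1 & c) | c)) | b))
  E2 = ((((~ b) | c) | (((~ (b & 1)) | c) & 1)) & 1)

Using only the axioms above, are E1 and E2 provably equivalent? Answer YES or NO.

YES

(1) ((((~ b) & (((~ b) & 1) | a)) | ((1 & c) | c)) & ((((~ b) & (((~ b) & 1) | a)) | ((1 & c) | c)) | b))  =[absorb_and →]=  (((~ b) & (((~ b) & 1) | a)) | ((1 & c) | c))
(2) ((~ b) & 1)  =[and_true →]=  (~ b)    ⊢ (((~ b) & ((~ b) | a)) | ((1 & c) | c))
(3) (1 & c)  =[and_comm →]=  (c & 1)    ⊢ (((~ b) & ((~ b) | a)) | ((c & 1) | c))
(4) (c & 1)  =[and_true →]=  c    ⊢ (((~ b) & ((~ b) | a)) | (c | c))
(5) ((~ b) & ((~ b) | a))  =[absorb_and →]=  (~ b)    ⊢ ((~ b) | (c | c))
(6) (c | c)  =[or_idem →]=  c    ⊢ ((~ b) | c)
(7) ((~ b) | c)  =[and_true ←]=  (((~ b) | c) & 1)
(8) ((~ b) | c)  =[absorb_or ←]=  (((~ b) | c) | (((~ b) | c) & 1))    ⊢ ((((~ b) | c) | (((~ b) | c) & 1)) & 1)
(9) b  =[and_true ←]=  (b & 1)    ⊢ E2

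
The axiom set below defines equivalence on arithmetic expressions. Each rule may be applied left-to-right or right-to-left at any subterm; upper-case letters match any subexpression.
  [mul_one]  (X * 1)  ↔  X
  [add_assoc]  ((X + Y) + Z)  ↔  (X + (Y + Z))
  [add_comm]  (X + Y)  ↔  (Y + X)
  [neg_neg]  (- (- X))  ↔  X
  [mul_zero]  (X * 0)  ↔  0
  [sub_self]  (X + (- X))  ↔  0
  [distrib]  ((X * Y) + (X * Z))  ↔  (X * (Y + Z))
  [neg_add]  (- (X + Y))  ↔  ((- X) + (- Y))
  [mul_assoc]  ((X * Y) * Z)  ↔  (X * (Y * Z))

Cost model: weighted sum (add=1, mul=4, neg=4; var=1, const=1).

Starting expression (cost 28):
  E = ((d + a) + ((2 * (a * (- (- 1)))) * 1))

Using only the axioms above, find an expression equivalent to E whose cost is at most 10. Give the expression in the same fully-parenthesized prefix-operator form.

step 1: mul_one (→) rewrites ((2 * (a * (- (- 1)))) * 1) into (2 * (a * (- (- 1)))), now ((d + a) + (2 * (a * (- (- 1)))))
step 2: neg_neg (→) rewrites (- (- 1)) into 1, now ((d + a) + (2 * (a * 1)))
step 3: mul_one (→) rewrites (a * 1) into a, reaching cost 10 (bound 10)

((d + a) + (2 * a))   [cost 10]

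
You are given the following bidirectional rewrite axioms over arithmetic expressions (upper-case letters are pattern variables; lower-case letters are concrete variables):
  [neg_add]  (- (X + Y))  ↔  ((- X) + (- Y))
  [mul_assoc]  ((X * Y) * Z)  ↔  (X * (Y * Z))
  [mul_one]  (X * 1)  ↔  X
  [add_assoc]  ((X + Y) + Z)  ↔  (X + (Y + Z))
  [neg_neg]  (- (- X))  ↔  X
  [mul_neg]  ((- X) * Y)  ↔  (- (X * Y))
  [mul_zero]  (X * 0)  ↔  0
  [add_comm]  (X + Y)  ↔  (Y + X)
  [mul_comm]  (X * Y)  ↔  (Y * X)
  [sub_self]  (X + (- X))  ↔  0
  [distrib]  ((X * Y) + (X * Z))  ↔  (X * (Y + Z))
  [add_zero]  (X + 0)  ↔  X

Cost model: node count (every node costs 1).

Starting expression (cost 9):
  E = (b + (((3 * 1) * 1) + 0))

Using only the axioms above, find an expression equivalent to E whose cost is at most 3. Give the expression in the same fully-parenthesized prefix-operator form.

step 1: add_zero (→) rewrites (((3 * 1) * 1) + 0) into ((3 * 1) * 1), now (b + ((3 * 1) * 1))
step 2: mul_one (→) rewrites (3 * 1) into 3, now (b + (3 * 1))
step 3: mul_one (→) rewrites (3 * 1) into 3, reaching cost 3 (bound 3)

(b + 3)   [cost 3]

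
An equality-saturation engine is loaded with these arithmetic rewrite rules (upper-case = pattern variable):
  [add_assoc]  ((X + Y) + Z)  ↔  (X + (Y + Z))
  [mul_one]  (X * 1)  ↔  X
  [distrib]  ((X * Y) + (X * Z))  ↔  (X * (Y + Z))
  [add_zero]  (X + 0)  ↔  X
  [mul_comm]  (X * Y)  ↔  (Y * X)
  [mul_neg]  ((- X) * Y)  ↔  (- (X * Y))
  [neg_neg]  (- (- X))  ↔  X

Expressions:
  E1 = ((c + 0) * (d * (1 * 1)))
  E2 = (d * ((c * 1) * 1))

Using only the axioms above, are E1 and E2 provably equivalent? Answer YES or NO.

1. [add_zero →] (c + 0)  →  c;  E1 = (c * (d * (1 * 1)))
2. [mul_one →] (1 * 1)  →  1;  E1 = (c * (d * 1))
3. [mul_one →] (d * 1)  →  d;  E1 = (c * d)
4. [mul_one ←] c  →  (c * 1);  E1 = ((c * 1) * d)
5. [mul_comm →] ((c * 1) * d)  →  (d * (c * 1))
6. [mul_one ←] c  →  (c * 1);  this is E2

YES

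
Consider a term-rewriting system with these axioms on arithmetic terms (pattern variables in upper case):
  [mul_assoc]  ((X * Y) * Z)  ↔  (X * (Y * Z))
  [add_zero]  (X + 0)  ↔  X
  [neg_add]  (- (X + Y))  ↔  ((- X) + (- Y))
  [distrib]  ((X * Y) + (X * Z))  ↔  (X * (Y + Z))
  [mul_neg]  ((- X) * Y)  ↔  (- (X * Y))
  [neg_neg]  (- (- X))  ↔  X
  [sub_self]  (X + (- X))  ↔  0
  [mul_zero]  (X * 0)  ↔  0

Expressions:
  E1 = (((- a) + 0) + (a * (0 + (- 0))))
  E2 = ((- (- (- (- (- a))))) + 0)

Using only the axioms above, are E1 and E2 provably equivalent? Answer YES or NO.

YES

(1) (0 + (- 0))  =[sub_self →]=  0    ⊢ (((- a) + 0) + (a * 0))
(2) ((- a) + 0)  =[add_zero →]=  (- a)    ⊢ ((- a) + (a * 0))
(3) (a * 0)  =[mul_zero →]=  0    ⊢ ((- a) + 0)
(4) ((- a) + 0)  =[add_zero →]=  (- a)
(5) (- a)  =[neg_neg ←]=  (- (- (- a)))
(6) (- a)  =[neg_neg ←]=  (- (- (- a)))    ⊢ (- (- (- (- (- a)))))
(7) (- (- (- (- (- a)))))  =[add_zero ←]=  ((- (- (- (- (- a))))) + 0)    ⊢ E2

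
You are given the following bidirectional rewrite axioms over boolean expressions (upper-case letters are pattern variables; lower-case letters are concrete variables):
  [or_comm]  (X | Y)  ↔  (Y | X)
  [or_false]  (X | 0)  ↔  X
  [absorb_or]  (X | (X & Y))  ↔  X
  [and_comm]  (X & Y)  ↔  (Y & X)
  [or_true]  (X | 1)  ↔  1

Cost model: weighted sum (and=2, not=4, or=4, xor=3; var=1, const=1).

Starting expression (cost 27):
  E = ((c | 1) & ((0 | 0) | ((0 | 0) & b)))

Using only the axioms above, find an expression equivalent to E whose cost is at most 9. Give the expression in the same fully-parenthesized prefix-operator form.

(1) ((0 | 0) | ((0 | 0) & b))  =[absorb_or →]=  (0 | 0)    ⊢ ((c | 1) & (0 | 0))
(2) (0 | 0)  =[or_false →]=  0    ⊢ cost 9, within 9

((c | 1) & 0)   [cost 9]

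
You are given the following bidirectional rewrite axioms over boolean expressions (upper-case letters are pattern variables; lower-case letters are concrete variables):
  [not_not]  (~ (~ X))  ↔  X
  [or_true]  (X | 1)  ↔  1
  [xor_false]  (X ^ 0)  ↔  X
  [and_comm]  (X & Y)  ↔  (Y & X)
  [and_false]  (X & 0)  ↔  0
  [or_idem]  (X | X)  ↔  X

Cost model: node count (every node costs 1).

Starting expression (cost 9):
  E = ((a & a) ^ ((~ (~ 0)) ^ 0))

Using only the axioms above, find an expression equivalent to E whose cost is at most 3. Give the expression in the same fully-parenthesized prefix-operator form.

step 1: not_not (→) rewrites (~ (~ 0)) into 0, now ((a & a) ^ (0 ^ 0))
step 2: xor_false (→) rewrites (0 ^ 0) into 0, now ((a & a) ^ 0)
step 3: xor_false (→) rewrites ((a & a) ^ 0) into (a & a), reaching cost 3 (bound 3)

(a & a)   [cost 3]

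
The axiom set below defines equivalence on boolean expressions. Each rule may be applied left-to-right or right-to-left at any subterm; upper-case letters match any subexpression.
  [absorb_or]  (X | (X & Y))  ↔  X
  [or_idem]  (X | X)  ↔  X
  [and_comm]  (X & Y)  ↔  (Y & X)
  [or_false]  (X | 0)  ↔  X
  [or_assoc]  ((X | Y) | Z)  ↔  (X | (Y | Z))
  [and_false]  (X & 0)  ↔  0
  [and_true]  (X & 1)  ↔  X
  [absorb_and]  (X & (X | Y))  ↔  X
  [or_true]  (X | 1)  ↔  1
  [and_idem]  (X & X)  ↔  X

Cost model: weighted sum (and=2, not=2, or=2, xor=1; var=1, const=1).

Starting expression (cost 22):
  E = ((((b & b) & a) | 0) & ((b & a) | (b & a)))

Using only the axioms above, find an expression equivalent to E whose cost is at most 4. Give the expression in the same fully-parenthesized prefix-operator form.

(b & a)   [cost 4]

1. [and_idem →] (b & b)  →  b;  E = (((b & a) | 0) & ((b & a) | (b & a)))
2. [or_idem →] ((b & a) | (b & a))  →  (b & a);  E = (((b & a) | 0) & (b & a))
3. [or_false →] ((b & a) | 0)  →  (b & a);  E = ((b & a) & (b & a))
4. [and_idem →] ((b & a) & (b & a))  →  (b & a);  cost 4 ≤ 4, done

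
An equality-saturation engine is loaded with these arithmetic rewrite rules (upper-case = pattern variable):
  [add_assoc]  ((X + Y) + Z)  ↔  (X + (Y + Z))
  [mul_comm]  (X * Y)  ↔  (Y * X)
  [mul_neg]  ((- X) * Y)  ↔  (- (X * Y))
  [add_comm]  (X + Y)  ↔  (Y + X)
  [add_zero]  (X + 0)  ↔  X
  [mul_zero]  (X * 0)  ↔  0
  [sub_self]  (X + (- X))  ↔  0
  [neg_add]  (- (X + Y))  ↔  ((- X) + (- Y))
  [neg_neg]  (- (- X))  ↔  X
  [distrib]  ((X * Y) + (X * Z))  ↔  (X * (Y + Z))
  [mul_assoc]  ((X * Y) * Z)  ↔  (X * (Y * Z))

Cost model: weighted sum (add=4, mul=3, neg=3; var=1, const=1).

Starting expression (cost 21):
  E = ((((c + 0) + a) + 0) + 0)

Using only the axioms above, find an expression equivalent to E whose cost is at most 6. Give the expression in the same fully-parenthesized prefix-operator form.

(c + a)   [cost 6]

(1) (c + 0)  =[add_zero →]=  c    ⊢ (((c + a) + 0) + 0)
(2) ((c + a) + 0)  =[add_zero →]=  (c + a)    ⊢ ((c + a) + 0)
(3) ((c + a) + 0)  =[add_zero →]=  (c + a)    ⊢ cost 6, within 6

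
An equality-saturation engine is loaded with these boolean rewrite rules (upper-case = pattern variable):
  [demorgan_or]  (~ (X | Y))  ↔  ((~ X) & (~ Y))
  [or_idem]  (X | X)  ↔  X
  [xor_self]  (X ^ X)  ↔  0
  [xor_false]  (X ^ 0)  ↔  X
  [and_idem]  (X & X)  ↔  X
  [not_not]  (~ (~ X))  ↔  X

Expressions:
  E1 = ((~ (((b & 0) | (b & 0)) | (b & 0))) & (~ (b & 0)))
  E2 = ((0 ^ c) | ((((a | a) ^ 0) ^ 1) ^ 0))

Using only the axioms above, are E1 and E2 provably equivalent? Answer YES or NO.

NO

All listed rules preserve value, hence provable equivalence implies equal values everywhere; look for a separating assignment.
a=1, b=0, c=0 gives E1 ↦ 1, E2 ↦ 0; values differ ⇒ not provably equivalent.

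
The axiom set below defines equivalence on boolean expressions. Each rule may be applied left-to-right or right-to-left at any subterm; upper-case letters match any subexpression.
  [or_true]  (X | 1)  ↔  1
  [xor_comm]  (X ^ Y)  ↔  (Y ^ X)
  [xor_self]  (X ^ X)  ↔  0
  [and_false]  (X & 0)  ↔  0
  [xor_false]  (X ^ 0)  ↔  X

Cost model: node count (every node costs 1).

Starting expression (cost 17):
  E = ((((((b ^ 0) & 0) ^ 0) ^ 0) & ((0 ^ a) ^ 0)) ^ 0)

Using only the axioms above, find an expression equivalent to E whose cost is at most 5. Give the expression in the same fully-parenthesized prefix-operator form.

1. [xor_false →] (((b ^ 0) & 0) ^ 0)  →  ((b ^ 0) & 0);  E = (((((b ^ 0) & 0) ^ 0) & ((0 ^ a) ^ 0)) ^ 0)
2. [xor_comm →] (0 ^ a)  →  (a ^ 0);  E = (((((b ^ 0) & 0) ^ 0) & ((a ^ 0) ^ 0)) ^ 0)
3. [xor_false →] (b ^ 0)  →  b;  E = ((((b & 0) ^ 0) & ((a ^ 0) ^ 0)) ^ 0)
4. [xor_false →] ((((b & 0) ^ 0) & ((a ^ 0) ^ 0)) ^ 0)  →  (((b & 0) ^ 0) & ((a ^ 0) ^ 0))
5. [xor_false →] (a ^ 0)  →  a;  E = (((b & 0) ^ 0) & (a ^ 0))
6. [xor_false →] (a ^ 0)  →  a;  E = (((b & 0) ^ 0) & a)
7. [xor_false →] ((b & 0) ^ 0)  →  (b & 0);  cost 5 ≤ 5, done

((b & 0) & a)   [cost 5]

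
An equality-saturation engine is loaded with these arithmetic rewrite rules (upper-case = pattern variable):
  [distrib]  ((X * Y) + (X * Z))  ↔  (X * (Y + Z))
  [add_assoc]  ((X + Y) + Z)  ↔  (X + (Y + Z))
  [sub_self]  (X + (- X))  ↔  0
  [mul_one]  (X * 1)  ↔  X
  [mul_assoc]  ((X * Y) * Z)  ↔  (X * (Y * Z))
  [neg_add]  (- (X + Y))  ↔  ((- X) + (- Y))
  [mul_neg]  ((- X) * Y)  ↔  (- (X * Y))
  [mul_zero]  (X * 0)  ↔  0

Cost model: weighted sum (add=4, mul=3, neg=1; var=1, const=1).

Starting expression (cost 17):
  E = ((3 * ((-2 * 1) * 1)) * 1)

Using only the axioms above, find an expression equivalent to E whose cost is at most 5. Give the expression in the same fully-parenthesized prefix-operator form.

step 1: mul_one (→) rewrites ((-2 * 1) * 1) into (-2 * 1), now ((3 * (-2 * 1)) * 1)
step 2: mul_assoc (→) rewrites ((3 * (-2 * 1)) * 1) into (3 * ((-2 * 1) * 1))
step 3: mul_one (→) rewrites (-2 * 1) into -2, now (3 * (-2 * 1))
step 4: mul_one (→) rewrites (-2 * 1) into -2, reaching cost 5 (bound 5)

(3 * -2)   [cost 5]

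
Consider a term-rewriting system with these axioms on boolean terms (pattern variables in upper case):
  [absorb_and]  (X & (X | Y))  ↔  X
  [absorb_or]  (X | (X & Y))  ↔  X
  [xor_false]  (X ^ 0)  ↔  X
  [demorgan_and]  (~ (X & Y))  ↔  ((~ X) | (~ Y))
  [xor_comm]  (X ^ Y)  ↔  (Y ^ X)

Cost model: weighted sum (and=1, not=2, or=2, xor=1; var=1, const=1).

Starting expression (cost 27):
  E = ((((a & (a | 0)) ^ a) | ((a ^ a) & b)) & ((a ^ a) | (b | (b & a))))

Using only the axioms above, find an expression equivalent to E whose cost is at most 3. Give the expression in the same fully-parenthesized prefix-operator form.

(a ^ a)   [cost 3]

1. [absorb_and →] (a & (a | 0))  →  a;  E = (((a ^ a) | ((a ^ a) & b)) & ((a ^ a) | (b | (b & a))))
2. [absorb_or →] ((a ^ a) | ((a ^ a) & b))  →  (a ^ a);  E = ((a ^ a) & ((a ^ a) | (b | (b & a))))
3. [absorb_or →] (b | (b & a))  →  b;  E = ((a ^ a) & ((a ^ a) | b))
4. [absorb_and →] ((a ^ a) & ((a ^ a) | b))  →  (a ^ a);  cost 3 ≤ 3, done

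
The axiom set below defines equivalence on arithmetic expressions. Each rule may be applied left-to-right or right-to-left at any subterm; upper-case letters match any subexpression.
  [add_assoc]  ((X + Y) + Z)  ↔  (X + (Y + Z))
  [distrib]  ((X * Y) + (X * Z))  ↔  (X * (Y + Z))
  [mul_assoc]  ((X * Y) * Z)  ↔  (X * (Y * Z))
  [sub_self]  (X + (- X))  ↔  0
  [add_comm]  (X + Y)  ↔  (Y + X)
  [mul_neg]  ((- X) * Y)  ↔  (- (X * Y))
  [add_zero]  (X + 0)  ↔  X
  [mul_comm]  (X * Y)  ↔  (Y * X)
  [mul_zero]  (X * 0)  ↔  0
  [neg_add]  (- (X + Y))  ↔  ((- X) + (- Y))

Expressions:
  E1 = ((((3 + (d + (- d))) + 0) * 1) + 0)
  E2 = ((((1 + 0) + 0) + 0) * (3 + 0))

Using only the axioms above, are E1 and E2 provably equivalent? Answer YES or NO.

(1) (d + (- d))  =[sub_self →]=  0    ⊢ ((((3 + 0) + 0) * 1) + 0)
(2) (3 + 0)  =[add_zero →]=  3    ⊢ (((3 + 0) * 1) + 0)
(3) (3 + 0)  =[add_zero →]=  3    ⊢ ((3 * 1) + 0)
(4) ((3 * 1) + 0)  =[add_zero →]=  (3 * 1)
(5) (3 * 1)  =[mul_comm →]=  (1 * 3)
(6) 1  =[add_zero ←]=  (1 + 0)    ⊢ ((1 + 0) * 3)
(7) 3  =[add_zero ←]=  (3 + 0)    ⊢ ((1 + 0) * (3 + 0))
(8) (1 + 0)  =[add_zero ←]=  ((1 + 0) + 0)    ⊢ (((1 + 0) + 0) * (3 + 0))
(9) 1  =[add_zero ←]=  (1 + 0)    ⊢ E2

YES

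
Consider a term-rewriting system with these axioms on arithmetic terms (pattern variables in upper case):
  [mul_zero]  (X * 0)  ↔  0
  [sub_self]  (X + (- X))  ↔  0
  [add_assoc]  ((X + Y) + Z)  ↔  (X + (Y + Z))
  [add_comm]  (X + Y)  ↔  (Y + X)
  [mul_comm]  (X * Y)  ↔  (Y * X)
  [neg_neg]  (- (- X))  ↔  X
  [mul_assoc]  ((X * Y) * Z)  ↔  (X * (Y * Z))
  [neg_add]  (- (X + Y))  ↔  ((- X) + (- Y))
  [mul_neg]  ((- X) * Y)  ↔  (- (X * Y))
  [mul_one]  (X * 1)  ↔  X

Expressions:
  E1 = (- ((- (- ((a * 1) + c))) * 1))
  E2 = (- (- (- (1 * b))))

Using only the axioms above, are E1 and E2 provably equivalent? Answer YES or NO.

NO

Every axiom is a valid identity, so a rewrite proof would force E1 and E2 to agree under every assignment.
At a=0, b=0, c=1: E1 = -1 but E2 = 0; they differ, so no derivation exists.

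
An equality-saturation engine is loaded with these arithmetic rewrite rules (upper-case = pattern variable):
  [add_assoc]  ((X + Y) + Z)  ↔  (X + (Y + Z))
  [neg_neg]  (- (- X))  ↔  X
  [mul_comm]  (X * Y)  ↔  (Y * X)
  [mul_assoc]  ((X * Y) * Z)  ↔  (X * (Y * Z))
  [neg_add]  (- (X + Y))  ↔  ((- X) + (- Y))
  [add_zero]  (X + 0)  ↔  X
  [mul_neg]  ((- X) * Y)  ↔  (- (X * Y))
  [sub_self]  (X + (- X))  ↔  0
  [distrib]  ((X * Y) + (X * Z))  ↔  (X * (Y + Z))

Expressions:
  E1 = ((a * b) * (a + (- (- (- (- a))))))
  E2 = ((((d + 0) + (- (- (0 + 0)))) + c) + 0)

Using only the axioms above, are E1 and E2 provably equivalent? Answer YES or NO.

All listed rules preserve value, hence provable equivalence implies equal values everywhere; look for a separating assignment.
a=0, b=0, c=0, d=1 gives E1 ↦ 0, E2 ↦ 1; values differ ⇒ not provably equivalent.

NO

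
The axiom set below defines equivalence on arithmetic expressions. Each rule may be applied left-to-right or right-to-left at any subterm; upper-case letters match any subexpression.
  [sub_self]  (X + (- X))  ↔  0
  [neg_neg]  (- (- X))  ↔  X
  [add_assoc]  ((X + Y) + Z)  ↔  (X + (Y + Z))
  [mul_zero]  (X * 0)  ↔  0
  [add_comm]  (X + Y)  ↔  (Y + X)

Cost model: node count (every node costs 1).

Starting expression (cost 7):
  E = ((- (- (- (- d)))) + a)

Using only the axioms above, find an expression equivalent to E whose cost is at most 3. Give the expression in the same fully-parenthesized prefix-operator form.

(a + d)   [cost 3]

step 1: neg_neg (→) rewrites (- (- (- d))) into (- d), now ((- (- d)) + a)
step 2: add_comm (→) rewrites ((- (- d)) + a) into (a + (- (- d)))
step 3: neg_neg (→) rewrites (- (- d)) into d, reaching cost 3 (bound 3)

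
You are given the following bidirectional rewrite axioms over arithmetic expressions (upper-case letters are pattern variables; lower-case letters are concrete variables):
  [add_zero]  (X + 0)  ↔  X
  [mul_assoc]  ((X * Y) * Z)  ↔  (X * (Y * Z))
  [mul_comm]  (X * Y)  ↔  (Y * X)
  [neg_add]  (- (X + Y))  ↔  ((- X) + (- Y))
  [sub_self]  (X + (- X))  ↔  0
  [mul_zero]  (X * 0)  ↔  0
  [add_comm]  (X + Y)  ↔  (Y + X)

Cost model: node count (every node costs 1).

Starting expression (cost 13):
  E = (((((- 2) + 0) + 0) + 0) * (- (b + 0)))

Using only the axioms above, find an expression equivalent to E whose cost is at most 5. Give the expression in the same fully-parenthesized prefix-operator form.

(1) ((((- 2) + 0) + 0) + 0)  =[add_zero →]=  (((- 2) + 0) + 0)    ⊢ ((((- 2) + 0) + 0) * (- (b + 0)))
(2) ((- 2) + 0)  =[add_zero →]=  (- 2)    ⊢ (((- 2) + 0) * (- (b + 0)))
(3) (b + 0)  =[add_zero →]=  b    ⊢ (((- 2) + 0) * (- b))
(4) ((- 2) + 0)  =[add_zero →]=  (- 2)    ⊢ cost 5, within 5

((- 2) * (- b))   [cost 5]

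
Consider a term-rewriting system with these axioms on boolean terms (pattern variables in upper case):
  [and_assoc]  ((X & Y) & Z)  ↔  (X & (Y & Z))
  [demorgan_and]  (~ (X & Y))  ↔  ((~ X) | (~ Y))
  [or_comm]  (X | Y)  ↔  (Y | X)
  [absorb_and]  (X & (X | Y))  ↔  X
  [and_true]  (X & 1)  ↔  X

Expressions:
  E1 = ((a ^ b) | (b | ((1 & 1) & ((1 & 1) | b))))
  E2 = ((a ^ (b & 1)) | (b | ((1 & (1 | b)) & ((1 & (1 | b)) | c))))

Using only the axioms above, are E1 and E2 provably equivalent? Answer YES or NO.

1. [absorb_and →] ((1 & 1) & ((1 & 1) | b))  →  (1 & 1);  E1 = ((a ^ b) | (b | (1 & 1)))
2. [and_true →] (1 & 1)  →  1;  E1 = ((a ^ b) | (b | 1))
3. [absorb_and ←] 1  →  (1 & (1 | b));  E1 = ((a ^ b) | (b | (1 & (1 | b))))
4. [absorb_and ←] (1 & (1 | b))  →  ((1 & (1 | b)) & ((1 & (1 | b)) | c));  E1 = ((a ^ b) | (b | ((1 & (1 | b)) & ((1 & (1 | b)) | c))))
5. [and_true ←] b  →  (b & 1);  this is E2

YES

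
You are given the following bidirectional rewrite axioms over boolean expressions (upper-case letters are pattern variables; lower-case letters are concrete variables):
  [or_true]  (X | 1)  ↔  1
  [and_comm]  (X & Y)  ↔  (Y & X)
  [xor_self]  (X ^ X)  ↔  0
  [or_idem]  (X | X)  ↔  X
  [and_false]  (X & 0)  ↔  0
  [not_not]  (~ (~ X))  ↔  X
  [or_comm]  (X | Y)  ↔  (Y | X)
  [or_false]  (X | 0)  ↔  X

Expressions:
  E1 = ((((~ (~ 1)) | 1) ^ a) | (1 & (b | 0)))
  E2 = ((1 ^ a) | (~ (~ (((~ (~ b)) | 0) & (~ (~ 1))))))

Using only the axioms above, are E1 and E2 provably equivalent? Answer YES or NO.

YES

(1) (~ (~ 1))  =[not_not →]=  1    ⊢ (((1 | 1) ^ a) | (1 & (b | 0)))
(2) (1 | 1)  =[or_true →]=  1    ⊢ ((1 ^ a) | (1 & (b | 0)))
(3) (b | 0)  =[or_false →]=  b    ⊢ ((1 ^ a) | (1 & b))
(4) b  =[not_not ←]=  (~ (~ b))    ⊢ ((1 ^ a) | (1 & (~ (~ b))))
(5) (1 & (~ (~ b)))  =[and_comm →]=  ((~ (~ b)) & 1)    ⊢ ((1 ^ a) | ((~ (~ b)) & 1))
(6) (~ (~ b))  =[or_false ←]=  ((~ (~ b)) | 0)    ⊢ ((1 ^ a) | (((~ (~ b)) | 0) & 1))
(7) 1  =[not_not ←]=  (~ (~ 1))    ⊢ ((1 ^ a) | (((~ (~ b)) | 0) & (~ (~ 1))))
(8) (((~ (~ b)) | 0) & (~ (~ 1)))  =[not_not ←]=  (~ (~ (((~ (~ b)) | 0) & (~ (~ 1)))))    ⊢ E2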